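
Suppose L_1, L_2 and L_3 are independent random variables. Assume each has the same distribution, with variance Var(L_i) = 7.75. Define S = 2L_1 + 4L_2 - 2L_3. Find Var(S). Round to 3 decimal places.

By independence, Var(S) = (2)²Var(L_1) + (4)²Var(L_2) + (-2)²Var(L_3)
= (2)²·7.75 + (4)²·7.75 + (-2)²·7.75 = 186

186.000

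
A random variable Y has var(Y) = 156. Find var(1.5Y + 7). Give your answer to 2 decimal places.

var(1.5Y + 7) = (1.5)²·var(Y) = 2.25·156 = 351

351.00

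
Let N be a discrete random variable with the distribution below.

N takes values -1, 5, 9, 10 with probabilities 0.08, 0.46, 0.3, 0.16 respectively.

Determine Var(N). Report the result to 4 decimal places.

9.3696

E[N] = (-1)(0.08) + (5)(0.46) + (9)(0.3) + (10)(0.16) = 6.52
E[N²] = (-1)²(0.08) + (5)²(0.46) + (9)²(0.3) + (10)²(0.16) = 51.88
Var(N) = E[N²] − (E[N])² = 51.88 − (6.52)² = 9.3696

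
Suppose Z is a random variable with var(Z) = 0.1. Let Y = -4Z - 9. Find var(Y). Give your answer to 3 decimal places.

1.600

var(-4Z - 9) = (-4)²·var(Z) = 16·0.1 = 1.6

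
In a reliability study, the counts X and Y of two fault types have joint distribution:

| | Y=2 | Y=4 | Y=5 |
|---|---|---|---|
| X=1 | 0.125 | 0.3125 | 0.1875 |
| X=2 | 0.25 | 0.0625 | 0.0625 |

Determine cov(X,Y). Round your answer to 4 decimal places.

-0.2500

E[X] = 1.375,  E[Y] = 3.5
E[XY] = 4.5625
cov(X,Y) = E[XY] − E[X]E[Y] = 4.5625 − (1.375)(3.5) = -0.25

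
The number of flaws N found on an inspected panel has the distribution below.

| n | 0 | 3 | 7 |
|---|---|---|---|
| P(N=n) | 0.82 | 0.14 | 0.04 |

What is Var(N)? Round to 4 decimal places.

E[N] = (0)(0.82) + (3)(0.14) + (7)(0.04) = 0.7
E[N²] = (0)²(0.82) + (3)²(0.14) + (7)²(0.04) = 3.22
Var(N) = E[N²] − (E[N])² = 3.22 − (0.7)² = 2.73

2.7300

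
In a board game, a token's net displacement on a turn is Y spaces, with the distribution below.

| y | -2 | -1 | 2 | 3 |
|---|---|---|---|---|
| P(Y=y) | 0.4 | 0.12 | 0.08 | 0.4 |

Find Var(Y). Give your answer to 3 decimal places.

5.446

E[Y] = (-2)(0.4) + (-1)(0.12) + (2)(0.08) + (3)(0.4) = 0.44
E[Y²] = (-2)²(0.4) + (-1)²(0.12) + (2)²(0.08) + (3)²(0.4) = 5.64
Var(Y) = E[Y²] − (E[Y])² = 5.64 − (0.44)² = 5.4464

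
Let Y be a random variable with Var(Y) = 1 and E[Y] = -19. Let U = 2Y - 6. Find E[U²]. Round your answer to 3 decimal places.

1940.000

E[2Y - 6] = 2·-19 − 6 = -44
Var(2Y - 6) = (2)²·1 = 4
E[U²] = Var(U) + (E[U])² = 4 + (-44)² = 1940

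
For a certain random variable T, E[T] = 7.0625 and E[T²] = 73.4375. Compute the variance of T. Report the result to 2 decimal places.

23.56

Var(T) = 73.4375 − (7.0625)² = 23.55859375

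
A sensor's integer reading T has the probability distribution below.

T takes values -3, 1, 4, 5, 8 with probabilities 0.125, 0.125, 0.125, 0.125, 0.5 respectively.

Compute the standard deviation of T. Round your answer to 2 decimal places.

E[T] = (-3)(0.125) + (1)(0.125) + (4)(0.125) + (5)(0.125) + (8)(0.5) = 4.875
E[T²] = (-3)²(0.125) + (1)²(0.125) + (4)²(0.125) + (5)²(0.125) + (8)²(0.5) = 38.375
Var(T) = E[T²] − (E[T])² = 38.375 − (4.875)² = 14.609375
SD(T) = √14.609375 ≈ 3.82

3.82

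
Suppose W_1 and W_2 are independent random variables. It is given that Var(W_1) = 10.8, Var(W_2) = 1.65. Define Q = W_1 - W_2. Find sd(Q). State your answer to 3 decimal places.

By independence, Var(Q) = (1)²Var(W_1) + (-1)²Var(W_2)
= (1)²·10.8 + (-1)²·1.65 = 12.45
sd(Q) = √12.45 ≈ 3.528

3.528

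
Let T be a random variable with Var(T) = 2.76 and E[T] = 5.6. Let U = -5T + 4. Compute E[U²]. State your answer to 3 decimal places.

E[-5T + 4] = -5·5.6 + 4 = -24
Var(-5T + 4) = (-5)²·2.76 = 69
E[U²] = Var(U) + (E[U])² = 69 + (-24)² = 645

645.000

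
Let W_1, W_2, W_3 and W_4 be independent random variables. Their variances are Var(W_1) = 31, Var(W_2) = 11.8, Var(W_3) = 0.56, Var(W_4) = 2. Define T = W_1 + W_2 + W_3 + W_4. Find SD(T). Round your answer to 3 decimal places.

6.735

By independence, Var(T) = (1)²Var(W_1) + (1)²Var(W_2) + (1)²Var(W_3) + (1)²Var(W_4)
= (1)²·31 + (1)²·11.8 + (1)²·0.56 + (1)²·2 = 45.36
SD(T) = √45.36 ≈ 6.735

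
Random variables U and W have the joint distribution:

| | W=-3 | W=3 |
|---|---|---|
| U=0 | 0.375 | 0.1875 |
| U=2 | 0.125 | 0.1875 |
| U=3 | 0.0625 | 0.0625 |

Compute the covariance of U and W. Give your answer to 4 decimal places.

E[U] = 1,  E[W] = -0.375
E[UW] = 0.375
Cov(U,W) = E[UW] − E[U]E[W] = 0.375 − (1)(-0.375) = 0.75

0.7500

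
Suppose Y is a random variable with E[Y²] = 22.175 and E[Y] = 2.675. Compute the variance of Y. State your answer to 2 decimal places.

15.02

V(Y) = 22.175 − (2.675)² = 15.019375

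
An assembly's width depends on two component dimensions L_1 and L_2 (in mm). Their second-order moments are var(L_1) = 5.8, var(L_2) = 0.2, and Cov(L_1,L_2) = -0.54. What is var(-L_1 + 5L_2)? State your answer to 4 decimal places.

var(-L_1 + 5L_2) = (-1)²·var(L_1) + (5)²·var(L_2) + 2·(-1)·(5)·Cov(L_1,L_2)
= 1·5.8 + 25·0.2 + -10·-0.54 = 16.2

16.2000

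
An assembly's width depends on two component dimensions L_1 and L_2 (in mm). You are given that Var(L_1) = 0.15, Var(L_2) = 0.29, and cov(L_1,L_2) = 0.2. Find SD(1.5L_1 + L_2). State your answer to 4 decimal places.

1.1079

Var(1.5L_1 + L_2) = (1.5)²·Var(L_1) + (1)²·Var(L_2) + 2·(1.5)·(1)·cov(L_1,L_2)
= 2.25·0.15 + 1·0.29 + 3·0.2 = 1.2275
SD(1.5L_1 + L_2) = √1.2275 ≈ 1.1079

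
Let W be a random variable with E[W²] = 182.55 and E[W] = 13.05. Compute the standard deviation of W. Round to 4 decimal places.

V(W) = 182.55 − (13.05)² = 12.2475
sd(W) = √12.2475 ≈ 3.4996

3.4996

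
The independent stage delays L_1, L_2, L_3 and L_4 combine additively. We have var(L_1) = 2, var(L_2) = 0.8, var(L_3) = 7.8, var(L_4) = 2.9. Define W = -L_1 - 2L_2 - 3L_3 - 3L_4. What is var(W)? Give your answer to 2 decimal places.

101.50

By independence, var(W) = (-1)²var(L_1) + (-2)²var(L_2) + (-3)²var(L_3) + (-3)²var(L_4)
= (-1)²·2 + (-2)²·0.8 + (-3)²·7.8 + (-3)²·2.9 = 101.5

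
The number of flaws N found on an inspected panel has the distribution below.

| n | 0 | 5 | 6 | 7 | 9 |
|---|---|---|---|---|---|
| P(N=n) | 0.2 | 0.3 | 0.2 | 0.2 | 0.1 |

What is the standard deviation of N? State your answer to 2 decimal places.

2.76

E[N] = (0)(0.2) + (5)(0.3) + (6)(0.2) + (7)(0.2) + (9)(0.1) = 5
E[N²] = (0)²(0.2) + (5)²(0.3) + (6)²(0.2) + (7)²(0.2) + (9)²(0.1) = 32.6
Var(N) = E[N²] − (E[N])² = 32.6 − (5)² = 7.6
sd(N) = √7.6 ≈ 2.76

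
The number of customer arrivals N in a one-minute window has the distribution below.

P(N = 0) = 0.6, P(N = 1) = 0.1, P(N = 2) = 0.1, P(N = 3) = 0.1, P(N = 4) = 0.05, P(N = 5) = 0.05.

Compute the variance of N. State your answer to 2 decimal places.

2.35

E[N] = (0)(0.6) + (1)(0.1) + (2)(0.1) + (3)(0.1) + (4)(0.05) + (5)(0.05) = 1.05
E[N²] = (0)²(0.6) + (1)²(0.1) + (2)²(0.1) + (3)²(0.1) + (4)²(0.05) + (5)²(0.05) = 3.45
Var(N) = E[N²] − (E[N])² = 3.45 − (1.05)² = 2.3475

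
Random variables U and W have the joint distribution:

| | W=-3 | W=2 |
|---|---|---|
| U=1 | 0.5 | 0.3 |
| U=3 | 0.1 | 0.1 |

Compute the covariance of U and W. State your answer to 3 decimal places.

E[U] = 1.4,  E[W] = -1
E[UW] = -1.2
Cov(U,W) = E[UW] − E[U]E[W] = -1.2 − (1.4)(-1) = 0.2

0.200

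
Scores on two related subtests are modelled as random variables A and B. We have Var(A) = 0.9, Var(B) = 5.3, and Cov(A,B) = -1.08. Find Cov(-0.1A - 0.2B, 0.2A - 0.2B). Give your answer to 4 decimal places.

0.2156

Cov(-0.1A - 0.2B, 0.2A - 0.2B) = (-0.1)(0.2)Var(A) + (-0.2)(-0.2)Var(B) + [(-0.1)(-0.2) + (-0.2)(0.2)]Cov(A,B)
= -0.02·0.9 + 0.04·5.3 + -0.02·-1.08 = 0.2156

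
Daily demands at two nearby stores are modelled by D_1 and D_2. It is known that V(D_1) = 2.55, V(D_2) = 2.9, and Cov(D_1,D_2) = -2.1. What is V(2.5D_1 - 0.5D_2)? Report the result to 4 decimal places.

V(2.5D_1 - 0.5D_2) = (2.5)²·V(D_1) + (-0.5)²·V(D_2) + 2·(2.5)·(-0.5)·Cov(D_1,D_2)
= 6.25·2.55 + 0.25·2.9 + -2.5·-2.1 = 21.9125

21.9125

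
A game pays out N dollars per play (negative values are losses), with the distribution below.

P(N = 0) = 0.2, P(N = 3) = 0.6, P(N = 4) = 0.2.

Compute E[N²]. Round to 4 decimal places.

8.6000

E[N²] = (0)²(0.2) + (3)²(0.6) + (4)²(0.2) = 8.6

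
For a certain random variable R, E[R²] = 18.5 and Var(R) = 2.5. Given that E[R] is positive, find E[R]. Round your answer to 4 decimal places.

4.0000

(E[R])² = E[R²] − Var(R) = 18.5 − 2.5 = 16
E[R] = √16 = 4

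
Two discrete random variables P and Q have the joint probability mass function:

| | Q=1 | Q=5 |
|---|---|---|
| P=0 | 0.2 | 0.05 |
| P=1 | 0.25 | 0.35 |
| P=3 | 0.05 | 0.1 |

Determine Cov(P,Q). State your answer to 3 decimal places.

0.500

E[P] = 1.05,  E[Q] = 3
E[PQ] = 3.65
Cov(P,Q) = E[PQ] − E[P]E[Q] = 3.65 − (1.05)(3) = 0.5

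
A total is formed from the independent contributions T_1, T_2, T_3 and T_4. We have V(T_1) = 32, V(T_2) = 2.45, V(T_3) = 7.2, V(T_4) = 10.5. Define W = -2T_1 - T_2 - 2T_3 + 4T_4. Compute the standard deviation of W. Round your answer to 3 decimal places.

By independence, V(W) = (-2)²V(T_1) + (-1)²V(T_2) + (-2)²V(T_3) + (4)²V(T_4)
= (-2)²·32 + (-1)²·2.45 + (-2)²·7.2 + (4)²·10.5 = 327.25
SD(W) = √327.25 ≈ 18.090

18.090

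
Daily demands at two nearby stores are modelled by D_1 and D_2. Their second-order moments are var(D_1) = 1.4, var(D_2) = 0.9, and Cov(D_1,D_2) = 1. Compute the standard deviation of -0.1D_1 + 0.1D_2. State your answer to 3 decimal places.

0.055

var(-0.1D_1 + 0.1D_2) = (-0.1)²·var(D_1) + (0.1)²·var(D_2) + 2·(-0.1)·(0.1)·Cov(D_1,D_2)
= 0.01·1.4 + 0.01·0.9 + -0.02·1 = 0.003
σ(-0.1D_1 + 0.1D_2) = √0.003 ≈ 0.055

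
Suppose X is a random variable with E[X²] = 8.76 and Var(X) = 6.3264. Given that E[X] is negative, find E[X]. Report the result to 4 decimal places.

-1.5600

(E[X])² = E[X²] − Var(X) = 8.76 − 6.3264 = 2.4336
E[X] = −√2.4336 = -1.56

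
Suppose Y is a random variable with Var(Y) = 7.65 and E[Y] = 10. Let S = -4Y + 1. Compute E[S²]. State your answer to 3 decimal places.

1643.400

E[-4Y + 1] = -4·10 + 1 = -39
Var(-4Y + 1) = (-4)²·7.65 = 122.4
E[S²] = Var(S) + (E[S])² = 122.4 + (-39)² = 1643.4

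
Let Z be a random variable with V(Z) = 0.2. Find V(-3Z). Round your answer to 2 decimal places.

1.80

V(-3Z) = (-3)²·V(Z) = 9·0.2 = 1.8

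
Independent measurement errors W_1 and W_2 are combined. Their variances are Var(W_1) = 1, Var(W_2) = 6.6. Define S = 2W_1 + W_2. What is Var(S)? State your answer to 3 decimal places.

10.600

By independence, Var(S) = (2)²Var(W_1) + (1)²Var(W_2)
= (2)²·1 + (1)²·6.6 = 10.6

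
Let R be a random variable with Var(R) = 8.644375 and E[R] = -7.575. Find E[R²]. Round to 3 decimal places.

66.025

E[R²] = Var(R) + (E[R])² = 8.644375 + (-7.575)² = 66.025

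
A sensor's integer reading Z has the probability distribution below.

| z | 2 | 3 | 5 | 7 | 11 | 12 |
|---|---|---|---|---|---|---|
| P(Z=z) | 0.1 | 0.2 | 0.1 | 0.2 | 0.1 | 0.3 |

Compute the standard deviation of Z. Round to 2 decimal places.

3.88

E[Z] = (2)(0.1) + (3)(0.2) + (5)(0.1) + (7)(0.2) + (11)(0.1) + (12)(0.3) = 7.4
E[Z²] = (2)²(0.1) + (3)²(0.2) + (5)²(0.1) + (7)²(0.2) + (11)²(0.1) + (12)²(0.3) = 69.8
V(Z) = E[Z²] − (E[Z])² = 69.8 − (7.4)² = 15.04
SD(Z) = √15.04 ≈ 3.88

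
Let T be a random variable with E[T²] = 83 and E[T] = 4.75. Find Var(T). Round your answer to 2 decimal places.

Var(T) = 83 − (4.75)² = 60.4375

60.44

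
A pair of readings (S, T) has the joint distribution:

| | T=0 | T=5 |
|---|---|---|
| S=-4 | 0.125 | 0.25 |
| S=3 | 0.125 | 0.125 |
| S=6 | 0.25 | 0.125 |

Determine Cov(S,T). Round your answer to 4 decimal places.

E[S] = 1.5,  E[T] = 2.5
E[ST] = 0.625
Cov(S,T) = E[ST] − E[S]E[T] = 0.625 − (1.5)(2.5) = -3.125

-3.1250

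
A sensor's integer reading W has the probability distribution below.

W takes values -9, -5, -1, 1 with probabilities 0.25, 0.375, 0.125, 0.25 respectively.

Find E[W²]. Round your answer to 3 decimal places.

30.000

E[W²] = (-9)²(0.25) + (-5)²(0.375) + (-1)²(0.125) + (1)²(0.25) = 30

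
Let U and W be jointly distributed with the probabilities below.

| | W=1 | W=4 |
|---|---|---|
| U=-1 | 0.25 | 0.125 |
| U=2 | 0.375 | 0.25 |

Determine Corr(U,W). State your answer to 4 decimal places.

E[U] = 0.875,  E[W] = 2.125
E[UW] = 2
Cov(U,W) = E[UW] − E[U]E[W] = 2 − (0.875)(2.125) = 0.140625
Var(U) = 2.109375,  Var(W) = 2.109375
ρ = 0.140625 / √(2.109375·2.109375) ≈ 0.0667

0.0667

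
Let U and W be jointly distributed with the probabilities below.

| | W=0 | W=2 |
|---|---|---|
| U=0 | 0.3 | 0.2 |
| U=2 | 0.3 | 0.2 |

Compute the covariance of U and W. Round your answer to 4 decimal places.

0.0000

E[U] = 1,  E[W] = 0.8
E[UW] = 0.8
Cov(U,W) = E[UW] − E[U]E[W] = 0.8 − (1)(0.8) = 0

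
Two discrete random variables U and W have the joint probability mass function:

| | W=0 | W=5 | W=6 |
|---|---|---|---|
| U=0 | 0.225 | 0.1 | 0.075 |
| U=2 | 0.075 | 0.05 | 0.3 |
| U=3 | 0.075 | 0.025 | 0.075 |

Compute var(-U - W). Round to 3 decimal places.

E[U] = 1.375,  E[W] = 3.575,  E[UW] = 5.825
var(U) = 3.275 − (1.375)² = 1.384375;  var(W) = 20.575 − (3.575)² = 7.794375
cov(U,W) = 5.825 − (1.375)(3.575) = 0.909375
var(-U - W) = (-1)²·1.384375 + (-1)²·7.794375 + 2·(-1)·(-1)·0.909375 = 10.9975

10.998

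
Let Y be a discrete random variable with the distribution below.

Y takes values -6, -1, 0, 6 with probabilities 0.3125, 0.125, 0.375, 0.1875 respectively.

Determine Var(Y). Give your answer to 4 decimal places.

17.3594

E[Y] = (-6)(0.3125) + (-1)(0.125) + (0)(0.375) + (6)(0.1875) = -0.875
E[Y²] = (-6)²(0.3125) + (-1)²(0.125) + (0)²(0.375) + (6)²(0.1875) = 18.125
Var(Y) = E[Y²] − (E[Y])² = 18.125 − (-0.875)² = 17.359375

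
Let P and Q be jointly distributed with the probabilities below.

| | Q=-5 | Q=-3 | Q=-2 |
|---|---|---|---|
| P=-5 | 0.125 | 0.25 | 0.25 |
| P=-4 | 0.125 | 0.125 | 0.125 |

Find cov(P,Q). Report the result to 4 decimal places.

E[P] = -4.625,  E[Q] = -3.125
E[PQ] = 14.375
cov(P,Q) = E[PQ] − E[P]E[Q] = 14.375 − (-4.625)(-3.125) = -0.078125

-0.0781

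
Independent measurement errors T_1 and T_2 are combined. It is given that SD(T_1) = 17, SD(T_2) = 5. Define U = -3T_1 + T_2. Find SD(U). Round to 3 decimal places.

51.245

var(T_1) = 289, var(T_2) = 25
By independence, var(U) = (-3)²var(T_1) + (1)²var(T_2)
= (-3)²·289 + (1)²·25 = 2626
SD(U) = √2626 ≈ 51.245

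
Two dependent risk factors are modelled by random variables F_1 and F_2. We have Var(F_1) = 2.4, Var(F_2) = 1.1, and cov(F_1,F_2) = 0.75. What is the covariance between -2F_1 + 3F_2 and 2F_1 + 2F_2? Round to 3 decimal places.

-1.500

cov(-2F_1 + 3F_2, 2F_1 + 2F_2) = (-2)(2)Var(F_1) + (3)(2)Var(F_2) + [(-2)(2) + (3)(2)]cov(F_1,F_2)
= -4·2.4 + 6·1.1 + 2·0.75 = -1.5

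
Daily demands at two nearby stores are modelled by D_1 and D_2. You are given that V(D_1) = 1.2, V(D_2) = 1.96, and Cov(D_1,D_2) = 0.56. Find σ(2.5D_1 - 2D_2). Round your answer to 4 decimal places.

3.1209

V(2.5D_1 - 2D_2) = (2.5)²·V(D_1) + (-2)²·V(D_2) + 2·(2.5)·(-2)·Cov(D_1,D_2)
= 6.25·1.2 + 4·1.96 + -10·0.56 = 9.74
σ(2.5D_1 - 2D_2) = √9.74 ≈ 3.1209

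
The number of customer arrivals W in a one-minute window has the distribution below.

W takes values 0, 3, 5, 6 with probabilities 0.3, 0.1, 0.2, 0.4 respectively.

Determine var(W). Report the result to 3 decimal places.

6.610

E[W] = (0)(0.3) + (3)(0.1) + (5)(0.2) + (6)(0.4) = 3.7
E[W²] = (0)²(0.3) + (3)²(0.1) + (5)²(0.2) + (6)²(0.4) = 20.3
var(W) = E[W²] − (E[W])² = 20.3 − (3.7)² = 6.61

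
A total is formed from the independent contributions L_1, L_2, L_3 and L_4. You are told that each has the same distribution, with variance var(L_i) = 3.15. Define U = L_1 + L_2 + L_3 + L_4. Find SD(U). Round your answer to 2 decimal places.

By independence, var(U) = (1)²var(L_1) + (1)²var(L_2) + (1)²var(L_3) + (1)²var(L_4)
= (1)²·3.15 + (1)²·3.15 + (1)²·3.15 + (1)²·3.15 = 12.6
SD(U) = √12.6 ≈ 3.55

3.55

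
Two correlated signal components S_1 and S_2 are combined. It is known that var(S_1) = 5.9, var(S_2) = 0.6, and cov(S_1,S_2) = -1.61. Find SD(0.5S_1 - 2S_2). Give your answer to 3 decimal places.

var(0.5S_1 - 2S_2) = (0.5)²·var(S_1) + (-2)²·var(S_2) + 2·(0.5)·(-2)·cov(S_1,S_2)
= 0.25·5.9 + 4·0.6 + -2·-1.61 = 7.095
SD(0.5S_1 - 2S_2) = √7.095 ≈ 2.664

2.664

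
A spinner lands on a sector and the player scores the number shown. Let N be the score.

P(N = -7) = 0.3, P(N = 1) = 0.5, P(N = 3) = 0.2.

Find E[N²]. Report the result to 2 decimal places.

E[N²] = (-7)²(0.3) + (1)²(0.5) + (3)²(0.2) = 17

17.00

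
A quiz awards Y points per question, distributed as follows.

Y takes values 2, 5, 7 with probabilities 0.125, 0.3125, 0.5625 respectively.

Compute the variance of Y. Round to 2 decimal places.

2.81

E[Y] = (2)(0.125) + (5)(0.3125) + (7)(0.5625) = 5.75
E[Y²] = (2)²(0.125) + (5)²(0.3125) + (7)²(0.5625) = 35.875
Var(Y) = E[Y²] − (E[Y])² = 35.875 − (5.75)² = 2.8125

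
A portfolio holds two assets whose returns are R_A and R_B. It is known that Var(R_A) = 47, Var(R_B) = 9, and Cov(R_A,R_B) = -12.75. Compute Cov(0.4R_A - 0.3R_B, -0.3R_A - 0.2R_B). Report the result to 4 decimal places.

Cov(0.4R_A - 0.3R_B, -0.3R_A - 0.2R_B) = (0.4)(-0.3)Var(R_A) + (-0.3)(-0.2)Var(R_B) + [(0.4)(-0.2) + (-0.3)(-0.3)]Cov(R_A,R_B)
= -0.12·47 + 0.06·9 + 0.01·-12.75 = -5.2275

-5.2275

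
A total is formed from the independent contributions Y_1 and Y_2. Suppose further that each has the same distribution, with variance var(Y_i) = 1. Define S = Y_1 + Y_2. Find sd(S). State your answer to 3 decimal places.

By independence, var(S) = (1)²var(Y_1) + (1)²var(Y_2)
= (1)²·1 + (1)²·1 = 2
sd(S) = √2 ≈ 1.414

1.414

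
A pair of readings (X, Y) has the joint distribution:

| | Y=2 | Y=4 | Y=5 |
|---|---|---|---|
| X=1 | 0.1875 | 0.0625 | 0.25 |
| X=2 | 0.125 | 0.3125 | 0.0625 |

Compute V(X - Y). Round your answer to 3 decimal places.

E[X] = 1.5,  E[Y] = 3.6875,  E[XY] = 5.5
V(X) = 2.5 − (1.5)² = 0.25;  V(Y) = 15.0625 − (3.6875)² = 1.46484375
Cov(X,Y) = 5.5 − (1.5)(3.6875) = -0.03125
V(X - Y) = (1)²·0.25 + (-1)²·1.46484375 + 2·(1)·(-1)·-0.03125 = 1.77734375

1.777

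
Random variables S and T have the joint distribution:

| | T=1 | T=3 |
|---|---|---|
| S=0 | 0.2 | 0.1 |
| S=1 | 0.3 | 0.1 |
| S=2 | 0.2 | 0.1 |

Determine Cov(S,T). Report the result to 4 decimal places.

E[S] = 1,  E[T] = 1.6
E[ST] = 1.6
Cov(S,T) = E[ST] − E[S]E[T] = 1.6 − (1)(1.6) = 0

0.0000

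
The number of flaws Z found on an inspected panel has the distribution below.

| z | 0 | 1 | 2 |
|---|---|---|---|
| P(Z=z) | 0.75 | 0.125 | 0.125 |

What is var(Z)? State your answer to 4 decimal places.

E[Z] = (0)(0.75) + (1)(0.125) + (2)(0.125) = 0.375
E[Z²] = (0)²(0.75) + (1)²(0.125) + (2)²(0.125) = 0.625
var(Z) = E[Z²] − (E[Z])² = 0.625 − (0.375)² = 0.484375

0.4844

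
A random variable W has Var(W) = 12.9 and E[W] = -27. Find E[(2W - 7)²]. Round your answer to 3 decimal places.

3772.600

E[2W - 7] = 2·-27 − 7 = -61
Var(2W - 7) = (2)²·12.9 = 51.6
E[(2W - 7)²] = Var((2W - 7)) + (E[(2W - 7)])² = 51.6 + (-61)² = 3772.6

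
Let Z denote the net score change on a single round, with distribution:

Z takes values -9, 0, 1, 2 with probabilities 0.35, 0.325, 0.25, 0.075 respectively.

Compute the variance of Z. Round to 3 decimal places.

21.338

E[Z] = (-9)(0.35) + (0)(0.325) + (1)(0.25) + (2)(0.075) = -2.75
E[Z²] = (-9)²(0.35) + (0)²(0.325) + (1)²(0.25) + (2)²(0.075) = 28.9
var(Z) = E[Z²] − (E[Z])² = 28.9 − (-2.75)² = 21.3375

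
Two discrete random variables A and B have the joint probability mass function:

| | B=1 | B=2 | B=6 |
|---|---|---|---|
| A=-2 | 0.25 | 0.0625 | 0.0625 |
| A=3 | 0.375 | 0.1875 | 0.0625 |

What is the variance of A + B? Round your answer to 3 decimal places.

E[A] = 1.125,  E[B] = 1.875,  E[AB] = 1.875
Var(A) = 7.125 − (1.125)² = 5.859375;  Var(B) = 6.125 − (1.875)² = 2.609375
Cov(A,B) = 1.875 − (1.125)(1.875) = -0.234375
Var(A + B) = (1)²·5.859375 + (1)²·2.609375 + 2·(1)·(1)·-0.234375 = 8

8.000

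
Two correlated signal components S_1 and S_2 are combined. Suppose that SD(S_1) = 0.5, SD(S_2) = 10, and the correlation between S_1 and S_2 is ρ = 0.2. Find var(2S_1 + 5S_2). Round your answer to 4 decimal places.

var(S_1) = (0.5)² = 0.25;  var(S_2) = (10)² = 100
cov(S_1,S_2) = ρ·SD(S_1)·SD(S_2) = 0.2·0.5·10 = 1
var(2S_1 + 5S_2) = (2)²·var(S_1) + (5)²·var(S_2) + 2·(2)·(5)·cov(S_1,S_2)
= 4·0.25 + 25·100 + 20·1 = 2521

2521.0000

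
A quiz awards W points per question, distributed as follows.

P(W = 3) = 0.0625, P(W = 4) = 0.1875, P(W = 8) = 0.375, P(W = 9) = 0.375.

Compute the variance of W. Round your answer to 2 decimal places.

E[W] = (3)(0.0625) + (4)(0.1875) + (8)(0.375) + (9)(0.375) = 7.3125
E[W²] = (3)²(0.0625) + (4)²(0.1875) + (8)²(0.375) + (9)²(0.375) = 57.9375
V(W) = E[W²] − (E[W])² = 57.9375 − (7.3125)² = 4.46484375

4.46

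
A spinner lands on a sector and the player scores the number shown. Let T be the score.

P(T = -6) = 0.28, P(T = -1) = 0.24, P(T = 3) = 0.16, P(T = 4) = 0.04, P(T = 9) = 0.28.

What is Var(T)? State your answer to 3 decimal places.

E[T] = (-6)(0.28) + (-1)(0.24) + (3)(0.16) + (4)(0.04) + (9)(0.28) = 1.24
E[T²] = (-6)²(0.28) + (-1)²(0.24) + (3)²(0.16) + (4)²(0.04) + (9)²(0.28) = 35.08
Var(T) = E[T²] − (E[T])² = 35.08 − (1.24)² = 33.5424

33.542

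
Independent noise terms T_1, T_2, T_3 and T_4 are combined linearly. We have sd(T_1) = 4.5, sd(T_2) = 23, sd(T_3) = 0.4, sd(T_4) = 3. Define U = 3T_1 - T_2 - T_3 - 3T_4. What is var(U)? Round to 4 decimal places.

var(T_1) = 20.25, var(T_2) = 529, var(T_3) = 0.16, var(T_4) = 9
By independence, var(U) = (3)²var(T_1) + (-1)²var(T_2) + (-1)²var(T_3) + (-3)²var(T_4)
= (3)²·20.25 + (-1)²·529 + (-1)²·0.16 + (-3)²·9 = 792.41

792.4100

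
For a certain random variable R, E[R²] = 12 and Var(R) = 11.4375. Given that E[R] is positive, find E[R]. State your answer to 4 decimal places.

(E[R])² = E[R²] − Var(R) = 12 − 11.4375 = 0.5625
E[R] = √0.5625 = 0.75

0.7500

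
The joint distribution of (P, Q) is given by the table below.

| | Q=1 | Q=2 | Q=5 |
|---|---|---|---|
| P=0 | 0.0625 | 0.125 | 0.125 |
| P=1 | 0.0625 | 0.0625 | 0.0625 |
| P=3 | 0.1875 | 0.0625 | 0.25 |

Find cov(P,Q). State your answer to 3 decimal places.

E[P] = 1.6875,  E[Q] = 3
E[PQ] = 5.1875
cov(P,Q) = E[PQ] − E[P]E[Q] = 5.1875 − (1.6875)(3) = 0.125

0.125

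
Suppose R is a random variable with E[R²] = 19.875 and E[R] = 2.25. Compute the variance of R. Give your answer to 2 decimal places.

Var(R) = 19.875 − (2.25)² = 14.8125

14.81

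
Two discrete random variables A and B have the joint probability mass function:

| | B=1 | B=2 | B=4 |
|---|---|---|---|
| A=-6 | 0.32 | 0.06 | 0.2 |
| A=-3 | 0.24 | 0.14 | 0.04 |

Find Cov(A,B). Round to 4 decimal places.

E[A] = -4.74,  E[B] = 1.92
E[AB] = -9.48
Cov(A,B) = E[AB] − E[A]E[B] = -9.48 − (-4.74)(1.92) = -0.3792

-0.3792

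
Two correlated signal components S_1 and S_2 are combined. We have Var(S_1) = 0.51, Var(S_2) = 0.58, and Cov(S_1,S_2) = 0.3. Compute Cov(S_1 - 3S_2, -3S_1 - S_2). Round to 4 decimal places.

2.6100

Cov(S_1 - 3S_2, -3S_1 - S_2) = (1)(-3)Var(S_1) + (-3)(-1)Var(S_2) + [(1)(-1) + (-3)(-3)]Cov(S_1,S_2)
= -3·0.51 + 3·0.58 + 8·0.3 = 2.61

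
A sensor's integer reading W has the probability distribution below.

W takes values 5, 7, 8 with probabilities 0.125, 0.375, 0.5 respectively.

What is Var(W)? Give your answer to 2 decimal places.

0.94

E[W] = (5)(0.125) + (7)(0.375) + (8)(0.5) = 7.25
E[W²] = (5)²(0.125) + (7)²(0.375) + (8)²(0.5) = 53.5
Var(W) = E[W²] − (E[W])² = 53.5 − (7.25)² = 0.9375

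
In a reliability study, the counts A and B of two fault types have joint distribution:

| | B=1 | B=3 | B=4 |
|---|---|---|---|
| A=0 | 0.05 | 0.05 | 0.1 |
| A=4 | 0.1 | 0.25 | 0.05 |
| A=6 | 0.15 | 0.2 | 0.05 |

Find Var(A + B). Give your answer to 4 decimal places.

5.0400

E[A] = 4,  E[B] = 2.6,  E[AB] = 9.9
Var(A) = 20.8 − (4)² = 4.8;  Var(B) = 8 − (2.6)² = 1.24
cov(A,B) = 9.9 − (4)(2.6) = -0.5
Var(A + B) = (1)²·4.8 + (1)²·1.24 + 2·(1)·(1)·-0.5 = 5.04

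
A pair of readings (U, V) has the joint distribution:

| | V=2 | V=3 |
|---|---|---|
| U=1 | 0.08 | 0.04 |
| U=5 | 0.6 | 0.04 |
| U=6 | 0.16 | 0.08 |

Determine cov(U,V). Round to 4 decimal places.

E[U] = 4.76,  E[V] = 2.16
E[UV] = 10.24
cov(U,V) = E[UV] − E[U]E[V] = 10.24 − (4.76)(2.16) = -0.0416

-0.0416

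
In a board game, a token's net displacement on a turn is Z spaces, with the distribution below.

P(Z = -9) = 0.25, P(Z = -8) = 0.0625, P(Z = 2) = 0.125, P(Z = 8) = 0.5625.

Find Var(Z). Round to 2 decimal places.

56.75

E[Z] = (-9)(0.25) + (-8)(0.0625) + (2)(0.125) + (8)(0.5625) = 2
E[Z²] = (-9)²(0.25) + (-8)²(0.0625) + (2)²(0.125) + (8)²(0.5625) = 60.75
Var(Z) = E[Z²] − (E[Z])² = 60.75 − (2)² = 56.75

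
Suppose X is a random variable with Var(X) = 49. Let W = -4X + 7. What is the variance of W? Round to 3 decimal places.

784.000

Var(-4X + 7) = (-4)²·Var(X) = 16·49 = 784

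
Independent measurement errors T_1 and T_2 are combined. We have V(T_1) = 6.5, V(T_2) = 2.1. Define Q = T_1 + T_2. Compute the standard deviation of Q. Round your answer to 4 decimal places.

2.9326

By independence, V(Q) = (1)²V(T_1) + (1)²V(T_2)
= (1)²·6.5 + (1)²·2.1 = 8.6
SD(Q) = √8.6 ≈ 2.9326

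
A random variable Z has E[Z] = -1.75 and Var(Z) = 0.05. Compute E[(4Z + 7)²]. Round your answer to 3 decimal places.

E[4Z + 7] = 4·-1.75 + 7 = 0
Var(4Z + 7) = (4)²·0.05 = 0.8
E[(4Z + 7)²] = Var((4Z + 7)) + (E[(4Z + 7)])² = 0.8 + (0)² = 0.8

0.800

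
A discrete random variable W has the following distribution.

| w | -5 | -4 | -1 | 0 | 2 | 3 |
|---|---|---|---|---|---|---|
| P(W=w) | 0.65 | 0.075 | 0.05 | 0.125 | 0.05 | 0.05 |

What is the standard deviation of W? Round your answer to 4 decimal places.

2.6320

E[W] = (-5)(0.65) + (-4)(0.075) + (-1)(0.05) + (0)(0.125) + (2)(0.05) + (3)(0.05) = -3.35
E[W²] = (-5)²(0.65) + (-4)²(0.075) + (-1)²(0.05) + (0)²(0.125) + (2)²(0.05) + (3)²(0.05) = 18.15
var(W) = E[W²] − (E[W])² = 18.15 − (-3.35)² = 6.9275
sd(W) = √6.9275 ≈ 2.6320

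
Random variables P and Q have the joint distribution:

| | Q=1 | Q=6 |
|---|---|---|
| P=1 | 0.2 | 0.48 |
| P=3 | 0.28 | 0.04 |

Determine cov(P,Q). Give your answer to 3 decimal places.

-1.264

E[P] = 1.64,  E[Q] = 3.6
E[PQ] = 4.64
cov(P,Q) = E[PQ] − E[P]E[Q] = 4.64 − (1.64)(3.6) = -1.264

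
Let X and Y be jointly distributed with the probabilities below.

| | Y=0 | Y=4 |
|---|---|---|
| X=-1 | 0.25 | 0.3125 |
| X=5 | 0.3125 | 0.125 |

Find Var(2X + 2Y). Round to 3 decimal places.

E[X] = 1.625,  E[Y] = 1.75,  E[XY] = 1.25
Var(X) = 11.5 − (1.625)² = 8.859375;  Var(Y) = 7 − (1.75)² = 3.9375
Cov(X,Y) = 1.25 − (1.625)(1.75) = -1.59375
Var(2X + 2Y) = (2)²·8.859375 + (2)²·3.9375 + 2·(2)·(2)·-1.59375 = 38.4375

38.438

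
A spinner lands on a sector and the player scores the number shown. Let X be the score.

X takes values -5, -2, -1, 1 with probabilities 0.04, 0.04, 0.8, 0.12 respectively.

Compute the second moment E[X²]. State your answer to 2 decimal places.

2.08

E[X²] = (-5)²(0.04) + (-2)²(0.04) + (-1)²(0.8) + (1)²(0.12) = 2.08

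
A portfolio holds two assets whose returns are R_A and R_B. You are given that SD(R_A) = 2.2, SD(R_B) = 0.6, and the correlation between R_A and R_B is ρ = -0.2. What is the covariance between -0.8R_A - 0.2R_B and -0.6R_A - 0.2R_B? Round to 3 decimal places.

Var(R_A) = (2.2)² = 4.84;  Var(R_B) = (0.6)² = 0.36
Cov(R_A,R_B) = ρ·SD(R_A)·SD(R_B) = -0.2·2.2·0.6 = -0.264
Cov(-0.8R_A - 0.2R_B, -0.6R_A - 0.2R_B) = (-0.8)(-0.6)Var(R_A) + (-0.2)(-0.2)Var(R_B) + [(-0.8)(-0.2) + (-0.2)(-0.6)]Cov(R_A,R_B)
= 0.48·4.84 + 0.04·0.36 + 0.28·-0.264 = 2.26368

2.264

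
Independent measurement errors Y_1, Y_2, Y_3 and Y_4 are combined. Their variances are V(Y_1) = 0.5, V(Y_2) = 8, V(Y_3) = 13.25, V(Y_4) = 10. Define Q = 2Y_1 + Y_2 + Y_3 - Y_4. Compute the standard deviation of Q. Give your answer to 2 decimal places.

5.77

By independence, V(Q) = (2)²V(Y_1) + (1)²V(Y_2) + (1)²V(Y_3) + (-1)²V(Y_4)
= (2)²·0.5 + (1)²·8 + (1)²·13.25 + (-1)²·10 = 33.25
σ(Q) = √33.25 ≈ 5.77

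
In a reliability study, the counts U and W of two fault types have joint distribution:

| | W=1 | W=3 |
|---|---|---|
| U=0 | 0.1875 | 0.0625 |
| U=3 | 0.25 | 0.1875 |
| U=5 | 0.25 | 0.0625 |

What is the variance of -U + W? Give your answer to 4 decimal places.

4.4375

E[U] = 2.875,  E[W] = 1.625,  E[UW] = 4.625
Var(U) = 11.75 − (2.875)² = 3.484375;  Var(W) = 3.5 − (1.625)² = 0.859375
cov(U,W) = 4.625 − (2.875)(1.625) = -0.046875
Var(-U + W) = (-1)²·3.484375 + (1)²·0.859375 + 2·(-1)·(1)·-0.046875 = 4.4375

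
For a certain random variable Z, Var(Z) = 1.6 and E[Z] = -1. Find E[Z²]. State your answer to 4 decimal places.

2.6000

E[Z²] = Var(Z) + (E[Z])² = 1.6 + (-1)² = 2.6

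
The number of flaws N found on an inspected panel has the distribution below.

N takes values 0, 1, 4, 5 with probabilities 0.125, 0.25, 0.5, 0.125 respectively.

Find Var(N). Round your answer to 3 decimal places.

E[N] = (0)(0.125) + (1)(0.25) + (4)(0.5) + (5)(0.125) = 2.875
E[N²] = (0)²(0.125) + (1)²(0.25) + (4)²(0.5) + (5)²(0.125) = 11.375
Var(N) = E[N²] − (E[N])² = 11.375 − (2.875)² = 3.109375

3.109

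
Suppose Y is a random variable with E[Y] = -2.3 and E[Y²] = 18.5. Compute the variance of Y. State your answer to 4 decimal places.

Var(Y) = 18.5 − (-2.3)² = 13.21

13.2100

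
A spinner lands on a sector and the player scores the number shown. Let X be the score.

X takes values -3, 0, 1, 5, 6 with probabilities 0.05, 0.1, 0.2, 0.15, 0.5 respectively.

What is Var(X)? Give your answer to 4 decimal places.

E[X] = (-3)(0.05) + (0)(0.1) + (1)(0.2) + (5)(0.15) + (6)(0.5) = 3.8
E[X²] = (-3)²(0.05) + (0)²(0.1) + (1)²(0.2) + (5)²(0.15) + (6)²(0.5) = 22.4
Var(X) = E[X²] − (E[X])² = 22.4 − (3.8)² = 7.96

7.9600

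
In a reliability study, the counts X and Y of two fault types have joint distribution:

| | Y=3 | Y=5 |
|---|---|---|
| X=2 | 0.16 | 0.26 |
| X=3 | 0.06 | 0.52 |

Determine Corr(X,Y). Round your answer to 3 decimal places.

0.331

E[X] = 2.58,  E[Y] = 4.56
E[XY] = 11.9
Cov(X,Y) = E[XY] − E[X]E[Y] = 11.9 − (2.58)(4.56) = 0.1352
var(X) = 0.2436,  var(Y) = 0.6864
ρ = 0.1352 / √(0.2436·0.6864) ≈ 0.331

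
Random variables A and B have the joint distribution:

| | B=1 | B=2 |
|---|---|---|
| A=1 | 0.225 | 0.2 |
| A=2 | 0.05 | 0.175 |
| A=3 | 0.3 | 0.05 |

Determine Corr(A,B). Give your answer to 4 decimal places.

-0.2724

E[A] = 1.925,  E[B] = 1.425
E[AB] = 2.625
Cov(A,B) = E[AB] − E[A]E[B] = 2.625 − (1.925)(1.425) = -0.118125
var(A) = 0.769375,  var(B) = 0.244375
ρ = -0.118125 / √(0.769375·0.244375) ≈ -0.2724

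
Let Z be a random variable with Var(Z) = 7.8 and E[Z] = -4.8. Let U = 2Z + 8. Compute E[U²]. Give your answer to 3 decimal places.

33.760

E[2Z + 8] = 2·-4.8 + 8 = -1.6
Var(2Z + 8) = (2)²·7.8 = 31.2
E[U²] = Var(U) + (E[U])² = 31.2 + (-1.6)² = 33.76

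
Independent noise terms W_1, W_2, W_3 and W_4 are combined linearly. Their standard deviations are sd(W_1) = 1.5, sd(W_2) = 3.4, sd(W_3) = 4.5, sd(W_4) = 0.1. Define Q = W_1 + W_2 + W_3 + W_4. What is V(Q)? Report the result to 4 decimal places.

V(W_1) = 2.25, V(W_2) = 11.56, V(W_3) = 20.25, V(W_4) = 0.01
By independence, V(Q) = (1)²V(W_1) + (1)²V(W_2) + (1)²V(W_3) + (1)²V(W_4)
= (1)²·2.25 + (1)²·11.56 + (1)²·20.25 + (1)²·0.01 = 34.07

34.0700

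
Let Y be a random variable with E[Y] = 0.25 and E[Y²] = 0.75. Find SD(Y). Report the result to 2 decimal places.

0.83

Var(Y) = 0.75 − (0.25)² = 0.6875
SD(Y) = √0.6875 ≈ 0.83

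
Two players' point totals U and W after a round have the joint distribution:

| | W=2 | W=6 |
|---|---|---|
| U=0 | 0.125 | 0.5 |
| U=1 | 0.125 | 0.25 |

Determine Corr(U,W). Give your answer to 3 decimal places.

-0.149

E[U] = 0.375,  E[W] = 5
E[UW] = 1.75
cov(U,W) = E[UW] − E[U]E[W] = 1.75 − (0.375)(5) = -0.125
var(U) = 0.234375,  var(W) = 3
ρ = -0.125 / √(0.234375·3) ≈ -0.149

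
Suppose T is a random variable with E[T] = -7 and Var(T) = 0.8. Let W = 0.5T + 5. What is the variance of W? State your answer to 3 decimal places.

Var(0.5T + 5) = (0.5)²·Var(T) = 0.25·0.8 = 0.2

0.200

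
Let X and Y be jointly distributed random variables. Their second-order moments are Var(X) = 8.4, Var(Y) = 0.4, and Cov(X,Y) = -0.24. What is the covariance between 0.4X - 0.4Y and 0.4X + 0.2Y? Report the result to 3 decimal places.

1.331

Cov(0.4X - 0.4Y, 0.4X + 0.2Y) = (0.4)(0.4)Var(X) + (-0.4)(0.2)Var(Y) + [(0.4)(0.2) + (-0.4)(0.4)]Cov(X,Y)
= 0.16·8.4 + -0.08·0.4 + -0.08·-0.24 = 1.3312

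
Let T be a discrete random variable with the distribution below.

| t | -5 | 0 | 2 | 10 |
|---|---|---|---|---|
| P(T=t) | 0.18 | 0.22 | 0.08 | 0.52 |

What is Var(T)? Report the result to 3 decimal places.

36.928

E[T] = (-5)(0.18) + (0)(0.22) + (2)(0.08) + (10)(0.52) = 4.46
E[T²] = (-5)²(0.18) + (0)²(0.22) + (2)²(0.08) + (10)²(0.52) = 56.82
Var(T) = E[T²] − (E[T])² = 56.82 − (4.46)² = 36.9284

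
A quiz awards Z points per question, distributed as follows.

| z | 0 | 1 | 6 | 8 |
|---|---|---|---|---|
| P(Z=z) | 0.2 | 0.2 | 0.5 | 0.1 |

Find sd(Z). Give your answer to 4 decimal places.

2.9326

E[Z] = (0)(0.2) + (1)(0.2) + (6)(0.5) + (8)(0.1) = 4
E[Z²] = (0)²(0.2) + (1)²(0.2) + (6)²(0.5) + (8)²(0.1) = 24.6
V(Z) = E[Z²] − (E[Z])² = 24.6 − (4)² = 8.6
sd(Z) = √8.6 ≈ 2.9326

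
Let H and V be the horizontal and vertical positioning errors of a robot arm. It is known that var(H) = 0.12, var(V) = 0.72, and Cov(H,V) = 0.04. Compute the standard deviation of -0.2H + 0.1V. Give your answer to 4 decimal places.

0.1020

var(-0.2H + 0.1V) = (-0.2)²·var(H) + (0.1)²·var(V) + 2·(-0.2)·(0.1)·Cov(H,V)
= 0.04·0.12 + 0.01·0.72 + -0.04·0.04 = 0.0104
SD(-0.2H + 0.1V) = √0.0104 ≈ 0.1020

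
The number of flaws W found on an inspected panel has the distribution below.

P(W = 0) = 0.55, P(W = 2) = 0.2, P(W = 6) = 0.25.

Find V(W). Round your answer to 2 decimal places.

6.19

E[W] = (0)(0.55) + (2)(0.2) + (6)(0.25) = 1.9
E[W²] = (0)²(0.55) + (2)²(0.2) + (6)²(0.25) = 9.8
V(W) = E[W²] − (E[W])² = 9.8 − (1.9)² = 6.19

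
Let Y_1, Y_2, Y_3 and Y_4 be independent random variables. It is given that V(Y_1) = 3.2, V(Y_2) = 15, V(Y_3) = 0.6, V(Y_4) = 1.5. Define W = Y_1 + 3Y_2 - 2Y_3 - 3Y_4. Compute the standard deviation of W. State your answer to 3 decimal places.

By independence, V(W) = (1)²V(Y_1) + (3)²V(Y_2) + (-2)²V(Y_3) + (-3)²V(Y_4)
= (1)²·3.2 + (3)²·15 + (-2)²·0.6 + (-3)²·1.5 = 154.1
SD(W) = √154.1 ≈ 12.414

12.414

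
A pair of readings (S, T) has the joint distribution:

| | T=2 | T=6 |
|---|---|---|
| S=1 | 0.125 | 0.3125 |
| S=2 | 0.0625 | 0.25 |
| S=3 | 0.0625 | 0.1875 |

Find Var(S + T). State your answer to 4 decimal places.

3.7773

E[S] = 1.8125,  E[T] = 5,  E[ST] = 9.125
Var(S) = 3.9375 − (1.8125)² = 0.65234375;  Var(T) = 28 − (5)² = 3
Cov(S,T) = 9.125 − (1.8125)(5) = 0.0625
Var(S + T) = (1)²·0.65234375 + (1)²·3 + 2·(1)·(1)·0.0625 = 3.77734375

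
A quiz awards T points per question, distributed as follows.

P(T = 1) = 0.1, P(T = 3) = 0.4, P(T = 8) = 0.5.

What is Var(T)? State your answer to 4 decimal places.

7.6100

E[T] = (1)(0.1) + (3)(0.4) + (8)(0.5) = 5.3
E[T²] = (1)²(0.1) + (3)²(0.4) + (8)²(0.5) = 35.7
Var(T) = E[T²] − (E[T])² = 35.7 − (5.3)² = 7.61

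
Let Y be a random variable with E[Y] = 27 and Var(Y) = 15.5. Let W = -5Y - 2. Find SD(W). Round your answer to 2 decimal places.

Var(-5Y - 2) = (-5)²·15.5 = 387.5
SD(W) = √387.5 ≈ 19.69

19.69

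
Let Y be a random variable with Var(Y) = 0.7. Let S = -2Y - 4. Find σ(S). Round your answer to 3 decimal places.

Var(-2Y - 4) = (-2)²·0.7 = 2.8
σ(S) = √2.8 ≈ 1.673

1.673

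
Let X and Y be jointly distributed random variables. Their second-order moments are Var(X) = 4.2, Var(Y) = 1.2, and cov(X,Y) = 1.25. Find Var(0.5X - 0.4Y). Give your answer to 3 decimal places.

0.742

Var(0.5X - 0.4Y) = (0.5)²·Var(X) + (-0.4)²·Var(Y) + 2·(0.5)·(-0.4)·cov(X,Y)
= 0.25·4.2 + 0.16·1.2 + -0.4·1.25 = 0.742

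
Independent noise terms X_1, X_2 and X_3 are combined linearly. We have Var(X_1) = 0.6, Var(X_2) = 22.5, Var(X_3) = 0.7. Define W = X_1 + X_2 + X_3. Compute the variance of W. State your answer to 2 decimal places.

By independence, Var(W) = (1)²Var(X_1) + (1)²Var(X_2) + (1)²Var(X_3)
= (1)²·0.6 + (1)²·22.5 + (1)²·0.7 = 23.8

23.80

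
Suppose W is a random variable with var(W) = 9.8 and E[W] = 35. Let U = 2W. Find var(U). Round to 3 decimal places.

var(2W) = (2)²·var(W) = 4·9.8 = 39.2

39.200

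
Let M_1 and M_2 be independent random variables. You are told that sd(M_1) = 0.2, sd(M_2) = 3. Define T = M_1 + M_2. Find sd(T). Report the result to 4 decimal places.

var(M_1) = 0.04, var(M_2) = 9
By independence, var(T) = (1)²var(M_1) + (1)²var(M_2)
= (1)²·0.04 + (1)²·9 = 9.04
sd(T) = √9.04 ≈ 3.0067

3.0067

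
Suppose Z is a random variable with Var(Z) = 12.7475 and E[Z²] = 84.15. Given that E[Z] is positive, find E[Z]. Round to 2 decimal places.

(E[Z])² = E[Z²] − Var(Z) = 84.15 − 12.7475 = 71.4025
E[Z] = √71.4025 = 8.45

8.45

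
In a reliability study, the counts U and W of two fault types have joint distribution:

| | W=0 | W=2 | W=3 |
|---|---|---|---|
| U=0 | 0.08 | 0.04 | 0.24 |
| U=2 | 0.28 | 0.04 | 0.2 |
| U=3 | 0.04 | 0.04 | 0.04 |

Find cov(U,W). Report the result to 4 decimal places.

E[U] = 1.4,  E[W] = 1.68
E[UW] = 1.96
cov(U,W) = E[UW] − E[U]E[W] = 1.96 − (1.4)(1.68) = -0.392

-0.3920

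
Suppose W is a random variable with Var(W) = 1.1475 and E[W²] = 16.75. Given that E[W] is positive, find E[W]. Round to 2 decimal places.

3.95

(E[W])² = E[W²] − Var(W) = 16.75 − 1.1475 = 15.6025
E[W] = √15.6025 = 3.95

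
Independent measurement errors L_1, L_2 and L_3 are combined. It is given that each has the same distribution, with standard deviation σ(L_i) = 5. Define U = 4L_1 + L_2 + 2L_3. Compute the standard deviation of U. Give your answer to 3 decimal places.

var(L_i) = (5)² = 25
By independence, var(U) = (4)²var(L_1) + (1)²var(L_2) + (2)²var(L_3)
= (4)²·25 + (1)²·25 + (2)²·25 = 525
σ(U) = √525 ≈ 22.913

22.913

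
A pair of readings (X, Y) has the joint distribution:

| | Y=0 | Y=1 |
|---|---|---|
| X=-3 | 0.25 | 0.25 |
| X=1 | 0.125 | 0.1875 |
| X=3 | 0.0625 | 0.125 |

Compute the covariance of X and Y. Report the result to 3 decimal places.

E[X] = -0.625,  E[Y] = 0.5625
E[XY] = -0.1875
Cov(X,Y) = E[XY] − E[X]E[Y] = -0.1875 − (-0.625)(0.5625) = 0.1640625

0.164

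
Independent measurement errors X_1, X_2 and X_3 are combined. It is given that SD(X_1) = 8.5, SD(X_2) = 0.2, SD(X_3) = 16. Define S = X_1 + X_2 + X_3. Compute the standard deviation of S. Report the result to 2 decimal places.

18.12

Var(X_1) = 72.25, Var(X_2) = 0.04, Var(X_3) = 256
By independence, Var(S) = (1)²Var(X_1) + (1)²Var(X_2) + (1)²Var(X_3)
= (1)²·72.25 + (1)²·0.04 + (1)²·256 = 328.29
SD(S) = √328.29 ≈ 18.12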